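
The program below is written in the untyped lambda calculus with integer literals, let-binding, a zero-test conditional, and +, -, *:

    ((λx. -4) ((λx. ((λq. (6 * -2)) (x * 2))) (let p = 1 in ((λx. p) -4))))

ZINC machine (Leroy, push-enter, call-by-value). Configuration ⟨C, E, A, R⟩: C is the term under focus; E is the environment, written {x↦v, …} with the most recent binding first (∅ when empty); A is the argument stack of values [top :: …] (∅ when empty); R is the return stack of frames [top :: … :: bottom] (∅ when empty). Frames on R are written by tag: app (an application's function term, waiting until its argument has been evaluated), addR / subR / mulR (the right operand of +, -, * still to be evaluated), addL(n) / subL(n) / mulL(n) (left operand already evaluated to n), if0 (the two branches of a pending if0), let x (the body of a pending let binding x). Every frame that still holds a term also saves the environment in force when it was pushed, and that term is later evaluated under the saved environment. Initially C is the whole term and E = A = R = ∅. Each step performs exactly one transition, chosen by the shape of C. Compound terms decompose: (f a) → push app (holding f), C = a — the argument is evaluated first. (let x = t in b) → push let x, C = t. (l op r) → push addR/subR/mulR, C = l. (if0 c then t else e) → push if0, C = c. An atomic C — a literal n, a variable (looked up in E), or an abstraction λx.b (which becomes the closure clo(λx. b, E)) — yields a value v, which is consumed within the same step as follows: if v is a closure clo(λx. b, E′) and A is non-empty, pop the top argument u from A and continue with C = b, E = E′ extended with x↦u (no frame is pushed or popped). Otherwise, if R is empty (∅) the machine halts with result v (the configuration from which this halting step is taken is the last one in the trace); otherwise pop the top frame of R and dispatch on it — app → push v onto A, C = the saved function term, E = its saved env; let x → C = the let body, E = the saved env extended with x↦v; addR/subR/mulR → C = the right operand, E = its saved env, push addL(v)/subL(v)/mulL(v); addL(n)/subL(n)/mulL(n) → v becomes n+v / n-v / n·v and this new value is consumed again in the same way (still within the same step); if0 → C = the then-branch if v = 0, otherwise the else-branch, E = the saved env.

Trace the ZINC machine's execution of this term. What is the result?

Answer: -4

Derivation:
step 0: [C=((λx. -4) ((λx. ((λq. (6 * -2)) (x * 2))) (let p = 1 in ((λx. p) -4)))) | E=∅ | A=∅ | R=∅]
step 1: [C=((λx. ((λq. (6 * -2)) (x * 2))) (let p = 1 in ((λx. p) -4))) | E=∅ | A=∅ | R=[app]]
step 2: [C=(let p = 1 in ((λx. p) -4)) | E=∅ | A=∅ | R=[app :: app]]
step 3: [C=1 | E=∅ | A=∅ | R=[let p :: app :: app]]
step 4: [C=((λx. p) -4) | E={p↦1} | A=∅ | R=[app :: app]]
step 5: [C=-4 | E={p↦1} | A=∅ | R=[app :: app :: app]]
step 6: [C=(λx. p) | E={p↦1} | A=[-4] | R=[app :: app]]
step 7: [C=p | E={x↦-4, p↦1} | A=∅ | R=[app :: app]]
step 8: [C=(λx. ((λq. (6 * -2)) (x * 2))) | E=∅ | A=[1] | R=[app]]
step 9: [C=((λq. (6 * -2)) (x * 2)) | E={x↦1} | A=∅ | R=[app]]
step 10: [C=(x * 2) | E={x↦1} | A=∅ | R=[app :: app]]
step 11: [C=x | E={x↦1} | A=∅ | R=[mulR :: app :: app]]
step 12: [C=2 | E={x↦1} | A=∅ | R=[mulL(1) :: app :: app]]
step 13: [C=(λq. (6 * -2)) | E={x↦1} | A=[2] | R=[app]]
step 14: [C=(6 * -2) | E={q↦2, x↦1} | A=∅ | R=[app]]
step 15: [C=6 | E={q↦2, x↦1} | A=∅ | R=[mulR :: app]]
step 16: [C=-2 | E={q↦2, x↦1} | A=∅ | R=[mulL(6) :: app]]
step 17: [C=(λx. -4) | E=∅ | A=[-12] | R=∅]
step 18: [C=-4 | E={x↦-12} | A=∅ | R=∅]
→ final value -4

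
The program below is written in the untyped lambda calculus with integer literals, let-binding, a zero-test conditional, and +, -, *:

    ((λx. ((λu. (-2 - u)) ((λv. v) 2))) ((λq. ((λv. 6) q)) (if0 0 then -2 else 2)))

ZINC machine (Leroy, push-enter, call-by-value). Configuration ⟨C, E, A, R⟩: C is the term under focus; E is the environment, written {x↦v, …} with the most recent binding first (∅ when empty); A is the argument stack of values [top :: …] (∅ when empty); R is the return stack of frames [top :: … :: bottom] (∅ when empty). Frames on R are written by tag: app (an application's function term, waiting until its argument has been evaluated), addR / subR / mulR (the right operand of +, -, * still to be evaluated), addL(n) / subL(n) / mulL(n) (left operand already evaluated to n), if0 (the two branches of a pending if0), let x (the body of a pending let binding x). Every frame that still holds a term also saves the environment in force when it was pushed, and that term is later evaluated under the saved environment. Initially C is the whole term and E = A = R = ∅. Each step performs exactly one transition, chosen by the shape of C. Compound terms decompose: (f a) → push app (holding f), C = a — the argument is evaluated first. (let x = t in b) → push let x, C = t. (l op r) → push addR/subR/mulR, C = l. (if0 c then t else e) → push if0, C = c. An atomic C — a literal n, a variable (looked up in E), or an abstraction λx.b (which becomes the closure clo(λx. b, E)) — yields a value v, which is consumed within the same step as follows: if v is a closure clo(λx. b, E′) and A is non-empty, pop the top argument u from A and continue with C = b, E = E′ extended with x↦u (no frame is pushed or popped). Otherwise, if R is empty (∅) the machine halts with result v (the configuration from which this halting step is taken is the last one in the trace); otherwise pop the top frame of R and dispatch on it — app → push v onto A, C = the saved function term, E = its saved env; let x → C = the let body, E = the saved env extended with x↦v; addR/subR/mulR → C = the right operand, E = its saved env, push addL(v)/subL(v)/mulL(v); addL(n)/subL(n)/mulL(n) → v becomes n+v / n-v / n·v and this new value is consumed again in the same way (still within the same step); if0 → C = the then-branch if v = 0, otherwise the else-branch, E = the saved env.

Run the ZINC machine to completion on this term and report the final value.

Answer: -4

Derivation:
t=0: [C=((λx. ((λu. (-2 - u)) ((λv. v) 2))) ((λq. ((λv. 6) q)) (if0 0 then -2 else 2))) | E=∅ | A=∅ | R=∅]
t=1: [C=((λq. ((λv. 6) q)) (if0 0 then -2 else 2)) | E=∅ | A=∅ | R=[app]]
t=2: [C=(if0 0 then -2 else 2) | E=∅ | A=∅ | R=[app :: app]]
t=3: [C=0 | E=∅ | A=∅ | R=[if0 :: app :: app]]
t=4: [C=-2 | E=∅ | A=∅ | R=[app :: app]]
t=5: [C=(λq. ((λv. 6) q)) | E=∅ | A=[-2] | R=[app]]
t=6: [C=((λv. 6) q) | E={q↦-2} | A=∅ | R=[app]]
t=7: [C=q | E={q↦-2} | A=∅ | R=[app :: app]]
t=8: [C=(λv. 6) | E={q↦-2} | A=[-2] | R=[app]]
t=9: [C=6 | E={v↦-2, q↦-2} | A=∅ | R=[app]]
t=10: [C=(λx. ((λu. (-2 - u)) ((λv. v) 2))) | E=∅ | A=[6] | R=∅]
t=11: [C=((λu. (-2 - u)) ((λv. v) 2)) | E={x↦6} | A=∅ | R=∅]
t=12: [C=((λv. v) 2) | E={x↦6} | A=∅ | R=[app]]
t=13: [C=2 | E={x↦6} | A=∅ | R=[app :: app]]
t=14: [C=(λv. v) | E={x↦6} | A=[2] | R=[app]]
t=15: [C=v | E={v↦2, x↦6} | A=∅ | R=[app]]
t=16: [C=(λu. (-2 - u)) | E={x↦6} | A=[2] | R=∅]
t=17: [C=(-2 - u) | E={u↦2, x↦6} | A=∅ | R=∅]
t=18: [C=-2 | E={u↦2, x↦6} | A=∅ | R=[subR]]
t=19: [C=u | E={u↦2, x↦6} | A=∅ | R=[subL(-2)]]
→ final value -4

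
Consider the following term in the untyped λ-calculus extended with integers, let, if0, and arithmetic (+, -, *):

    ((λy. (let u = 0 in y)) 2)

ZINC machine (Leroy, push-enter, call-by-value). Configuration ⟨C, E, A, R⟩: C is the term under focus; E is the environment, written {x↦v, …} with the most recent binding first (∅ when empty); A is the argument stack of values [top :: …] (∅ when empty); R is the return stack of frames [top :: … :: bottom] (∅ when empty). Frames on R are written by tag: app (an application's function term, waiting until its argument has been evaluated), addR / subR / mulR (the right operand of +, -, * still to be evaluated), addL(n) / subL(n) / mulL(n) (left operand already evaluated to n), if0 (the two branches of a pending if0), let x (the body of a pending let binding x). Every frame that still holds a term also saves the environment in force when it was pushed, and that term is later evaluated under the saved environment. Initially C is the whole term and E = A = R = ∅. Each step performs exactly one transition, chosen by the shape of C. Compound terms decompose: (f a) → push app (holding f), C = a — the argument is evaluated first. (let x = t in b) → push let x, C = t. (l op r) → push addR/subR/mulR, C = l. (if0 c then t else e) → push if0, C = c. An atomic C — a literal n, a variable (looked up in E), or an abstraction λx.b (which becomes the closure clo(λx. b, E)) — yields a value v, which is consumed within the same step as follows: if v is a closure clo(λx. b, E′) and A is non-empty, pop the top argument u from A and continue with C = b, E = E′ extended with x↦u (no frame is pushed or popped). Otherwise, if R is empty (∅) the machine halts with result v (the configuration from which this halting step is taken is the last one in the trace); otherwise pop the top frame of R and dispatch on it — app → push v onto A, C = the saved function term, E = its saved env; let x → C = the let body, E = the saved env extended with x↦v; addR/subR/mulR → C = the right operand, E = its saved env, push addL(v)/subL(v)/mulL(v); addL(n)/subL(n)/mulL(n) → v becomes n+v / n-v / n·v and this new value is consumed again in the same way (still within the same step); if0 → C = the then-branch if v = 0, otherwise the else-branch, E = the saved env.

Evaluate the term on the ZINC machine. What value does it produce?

Answer: 2

Derivation:
t=0: [C=((λy. (let u = 0 in y)) 2) | E=∅ | A=∅ | R=∅]
t=1: [C=2 | E=∅ | A=∅ | R=[app]]
t=2: [C=(λy. (let u = 0 in y)) | E=∅ | A=[2] | R=∅]
t=3: [C=(let u = 0 in y) | E={y↦2} | A=∅ | R=∅]
t=4: [C=0 | E={y↦2} | A=∅ | R=[let u]]
t=5: [C=y | E={u↦0, y↦2} | A=∅ | R=∅]
→ final value 2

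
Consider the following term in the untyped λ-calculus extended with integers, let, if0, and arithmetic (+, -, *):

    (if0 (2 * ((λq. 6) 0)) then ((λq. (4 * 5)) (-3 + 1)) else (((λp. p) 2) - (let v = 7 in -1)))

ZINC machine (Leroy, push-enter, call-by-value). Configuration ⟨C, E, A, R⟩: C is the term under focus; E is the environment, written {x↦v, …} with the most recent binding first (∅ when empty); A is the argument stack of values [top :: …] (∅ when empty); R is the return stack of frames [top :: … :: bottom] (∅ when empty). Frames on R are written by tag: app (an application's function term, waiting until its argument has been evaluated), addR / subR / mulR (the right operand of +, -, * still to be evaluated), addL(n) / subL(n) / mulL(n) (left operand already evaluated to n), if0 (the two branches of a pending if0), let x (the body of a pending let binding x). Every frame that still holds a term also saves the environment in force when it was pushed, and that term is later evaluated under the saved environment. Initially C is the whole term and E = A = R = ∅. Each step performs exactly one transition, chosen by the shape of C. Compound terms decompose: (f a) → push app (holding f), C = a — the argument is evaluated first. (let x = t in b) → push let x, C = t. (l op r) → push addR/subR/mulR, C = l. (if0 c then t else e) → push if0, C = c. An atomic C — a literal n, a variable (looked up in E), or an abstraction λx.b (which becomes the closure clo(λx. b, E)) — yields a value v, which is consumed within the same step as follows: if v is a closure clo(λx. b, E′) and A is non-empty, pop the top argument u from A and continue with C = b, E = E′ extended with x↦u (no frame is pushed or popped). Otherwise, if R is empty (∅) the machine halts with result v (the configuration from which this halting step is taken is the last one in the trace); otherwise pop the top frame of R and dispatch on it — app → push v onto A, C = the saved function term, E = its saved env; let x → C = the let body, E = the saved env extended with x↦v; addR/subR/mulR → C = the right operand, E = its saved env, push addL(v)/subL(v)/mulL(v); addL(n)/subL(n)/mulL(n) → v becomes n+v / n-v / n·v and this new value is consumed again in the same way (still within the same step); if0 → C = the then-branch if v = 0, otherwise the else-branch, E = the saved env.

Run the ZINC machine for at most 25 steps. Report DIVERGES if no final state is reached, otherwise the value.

Answer: 3

Execution trace:
[0] <C=(if0 (2 * ((λq. 6) 0)) then ((λq. (4 * 5)) (-3 + 1)) else (((λp. p) 2) - (let v = 7 in -1))), E=∅, A=∅, R=∅>
[1] <C=(2 * ((λq. 6) 0)), E=∅, A=∅, R=[if0]>
[2] <C=2, E=∅, A=∅, R=[mulR :: if0]>
[3] <C=((λq. 6) 0), E=∅, A=∅, R=[mulL(2) :: if0]>
[4] <C=0, E=∅, A=∅, R=[app :: mulL(2) :: if0]>
[5] <C=(λq. 6), E=∅, A=[0], R=[mulL(2) :: if0]>
[6] <C=6, E={q↦0}, A=∅, R=[mulL(2) :: if0]>
[7] <C=(((λp. p) 2) - (let v = 7 in -1)), E=∅, A=∅, R=∅>
[8] <C=((λp. p) 2), E=∅, A=∅, R=[subR]>
[9] <C=2, E=∅, A=∅, R=[app :: subR]>
[10] <C=(λp. p), E=∅, A=[2], R=[subR]>
[11] <C=p, E={p↦2}, A=∅, R=[subR]>
[12] <C=(let v = 7 in -1), E=∅, A=∅, R=[subL(2)]>
[13] <C=7, E=∅, A=∅, R=[let v :: subL(2)]>
[14] <C=-1, E={v↦7}, A=∅, R=[subL(2)]>
→ final value 3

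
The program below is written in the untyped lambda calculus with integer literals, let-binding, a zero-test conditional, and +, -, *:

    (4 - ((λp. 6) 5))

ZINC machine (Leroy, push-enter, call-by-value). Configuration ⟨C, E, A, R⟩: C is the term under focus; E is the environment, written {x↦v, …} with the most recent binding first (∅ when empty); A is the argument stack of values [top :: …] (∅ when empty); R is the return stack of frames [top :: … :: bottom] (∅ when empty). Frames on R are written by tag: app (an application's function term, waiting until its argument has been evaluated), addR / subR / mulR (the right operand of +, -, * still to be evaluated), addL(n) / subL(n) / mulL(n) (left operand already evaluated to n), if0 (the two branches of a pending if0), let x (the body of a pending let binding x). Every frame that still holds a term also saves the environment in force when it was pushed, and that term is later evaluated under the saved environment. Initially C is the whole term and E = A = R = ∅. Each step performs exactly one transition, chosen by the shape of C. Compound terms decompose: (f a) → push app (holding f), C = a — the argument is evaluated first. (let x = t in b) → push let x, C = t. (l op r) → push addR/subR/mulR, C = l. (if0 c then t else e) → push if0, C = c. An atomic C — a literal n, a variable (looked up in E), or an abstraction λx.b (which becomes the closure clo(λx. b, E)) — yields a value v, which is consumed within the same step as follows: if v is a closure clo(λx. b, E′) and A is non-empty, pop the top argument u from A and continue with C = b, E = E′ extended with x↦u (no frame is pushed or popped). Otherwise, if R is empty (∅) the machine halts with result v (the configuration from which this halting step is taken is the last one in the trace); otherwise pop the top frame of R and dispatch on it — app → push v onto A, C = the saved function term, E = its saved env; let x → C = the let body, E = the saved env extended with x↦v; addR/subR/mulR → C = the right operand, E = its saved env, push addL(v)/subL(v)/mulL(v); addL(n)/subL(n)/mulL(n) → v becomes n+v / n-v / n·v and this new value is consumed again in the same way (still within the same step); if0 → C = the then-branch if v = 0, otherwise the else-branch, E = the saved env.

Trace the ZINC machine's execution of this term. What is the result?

Answer: -2

Derivation:
step 0: [C=(4 - ((λp. 6) 5)) | E=∅ | A=∅ | R=∅]
step 1: [C=4 | E=∅ | A=∅ | R=[subR]]
step 2: [C=((λp. 6) 5) | E=∅ | A=∅ | R=[subL(4)]]
step 3: [C=5 | E=∅ | A=∅ | R=[app :: subL(4)]]
step 4: [C=(λp. 6) | E=∅ | A=[5] | R=[subL(4)]]
step 5: [C=6 | E={p↦5} | A=∅ | R=[subL(4)]]
→ final value -2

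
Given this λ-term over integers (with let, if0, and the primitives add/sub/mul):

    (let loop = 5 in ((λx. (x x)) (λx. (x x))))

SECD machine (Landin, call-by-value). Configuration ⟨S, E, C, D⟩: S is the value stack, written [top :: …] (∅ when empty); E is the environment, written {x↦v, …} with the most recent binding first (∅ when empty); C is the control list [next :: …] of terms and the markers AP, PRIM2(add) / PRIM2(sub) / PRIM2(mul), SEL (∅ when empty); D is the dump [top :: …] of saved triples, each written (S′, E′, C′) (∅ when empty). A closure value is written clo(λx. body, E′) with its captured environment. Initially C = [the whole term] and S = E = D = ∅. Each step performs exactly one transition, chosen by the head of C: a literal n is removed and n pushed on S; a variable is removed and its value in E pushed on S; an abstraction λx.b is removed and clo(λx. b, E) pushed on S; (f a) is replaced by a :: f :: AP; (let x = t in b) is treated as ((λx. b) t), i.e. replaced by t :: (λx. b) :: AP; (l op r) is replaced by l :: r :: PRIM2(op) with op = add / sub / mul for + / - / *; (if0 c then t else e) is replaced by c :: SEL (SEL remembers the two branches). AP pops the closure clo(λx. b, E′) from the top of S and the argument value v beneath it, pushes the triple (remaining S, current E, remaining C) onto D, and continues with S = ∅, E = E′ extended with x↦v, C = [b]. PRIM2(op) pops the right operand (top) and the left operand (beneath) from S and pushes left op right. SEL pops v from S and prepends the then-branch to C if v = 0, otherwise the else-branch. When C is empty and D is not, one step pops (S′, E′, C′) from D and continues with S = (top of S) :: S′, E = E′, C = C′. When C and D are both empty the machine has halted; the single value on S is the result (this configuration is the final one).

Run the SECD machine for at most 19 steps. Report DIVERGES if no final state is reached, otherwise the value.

Answer: DIVERGES (no final state within 19 steps)

Execution trace:
[0] ⟨S=∅; E=∅; C=[(let loop = 5 in ((λx. (x x)) (λx. (x x))))]; D=∅⟩
[1] ⟨S=∅; E=∅; C=[5 :: (λloop. ((λx. (x x)) (λx. (x x)))) :: AP]; D=∅⟩
[2] ⟨S=[5]; E=∅; C=[(λloop. ((λx. (x x)) (λx. (x x)))) :: AP]; D=∅⟩
[3] ⟨S=[clo(λloop. ((λx. (x x)) (λx. (x x))), ∅) :: 5]; E=∅; C=[AP]; D=∅⟩
[4] ⟨S=∅; E={loop↦5}; C=[((λx. (x x)) (λx. (x x)))]; D=[(∅, ∅, ∅)]⟩
[5] ⟨S=∅; E={loop↦5}; C=[(λx. (x x)) :: (λx. (x x)) :: AP]; D=[(∅, ∅, ∅)]⟩
[6] ⟨S=[clo(λx. (x x), {loop↦5})]; E={loop↦5}; C=[(λx. (x x)) :: AP]; D=[(∅, ∅, ∅)]⟩
[7] ⟨S=[clo(λx. (x x), {loop↦5}) :: clo(λx. (x x), {loop↦5})]; E={loop↦5}; C=[AP]; D=[(∅, ∅, ∅)]⟩
[8] ⟨S=∅; E={x↦clo(λx. (x x), {loop↦5}), loop↦5}; C=[(x x)]; D=[(∅, {loop↦5}, ∅) :: (∅, ∅, ∅)]⟩
[9] ⟨S=∅; E={x↦clo(λx. (x x), {loop↦5}), loop↦5}; C=[x :: x :: AP]; D=[(∅, {loop↦5}, ∅) :: (∅, ∅, ∅)]⟩
[10] ⟨S=[clo(λx. (x x), {loop↦5})]; E={x↦clo(λx. (x x), {loop↦5}), loop↦5}; C=[x :: AP]; D=[(∅, {loop↦5}, ∅) :: (∅, ∅, ∅)]⟩
[11] ⟨S=[clo(λx. (x x), {loop↦5}) :: clo(λx. (x x), {loop↦5})]; E={x↦clo(λx. (x x), {loop↦5}), loop↦5}; C=[AP]; D=[(∅, {loop↦5}, ∅) :: (∅, ∅, ∅)]⟩
[12] ⟨S=∅; E={x↦clo(λx. (x x), {loop↦5}), loop↦5}; C=[(x x)]; D=[(∅, {x↦clo(λx. (x x), {loop↦5}), loop↦5}, ∅) :: (∅, {loop↦5}, ∅) :: (∅, ∅, ∅)]⟩
[13] ⟨S=∅; E={x↦clo(λx. (x x), {loop↦5}), loop↦5}; C=[x :: x :: AP]; D=[(∅, {x↦clo(λx. (x x), {loop↦5}), loop↦5}, ∅) :: (∅, {loop↦5}, ∅) :: (∅, ∅, ∅)]⟩
[14] ⟨S=[clo(λx. (x x), {loop↦5})]; E={x↦clo(λx. (x x), {loop↦5}), loop↦5}; C=[x :: AP]; D=[(∅, {x↦clo(λx. (x x), {loop↦5}), loop↦5}, ∅) :: (∅, {loop↦5}, ∅) :: (∅, ∅, ∅)]⟩
[15] ⟨S=[clo(λx. (x x), {loop↦5}) :: clo(λx. (x x), {loop↦5})]; E={x↦clo(λx. (x x), {loop↦5}), loop↦5}; C=[AP]; D=[(∅, {x↦clo(λx. (x x), {loop↦5}), loop↦5}, ∅) :: (∅, {loop↦5}, ∅) :: (∅, ∅, ∅)]⟩
[16] ⟨S=∅; E={x↦clo(λx. (x x), {loop↦5}), loop↦5}; C=[(x x)]; D=[(∅, {x↦clo(λx. (x x), {loop↦5}), loop↦5}, ∅) :: (∅, {x↦clo(λx. (x x), {loop↦5}), loop↦5}, ∅) :: (∅, {loop↦5}, ∅) :: (∅, ∅, ∅)]⟩
[17] ⟨S=∅; E={x↦clo(λx. (x x), {loop↦5}), loop↦5}; C=[x :: x :: AP]; D=[(∅, {x↦clo(λx. (x x), {loop↦5}), loop↦5}, ∅) :: (∅, {x↦clo(λx. (x x), {loop↦5}), loop↦5}, ∅) :: (∅, {loop↦5}, ∅) :: (∅, ∅, ∅)]⟩
[18] ⟨S=[clo(λx. (x x), {loop↦5})]; E={x↦clo(λx. (x x), {loop↦5}), loop↦5}; C=[x :: AP]; D=[(∅, {x↦clo(λx. (x x), {loop↦5}), loop↦5}, ∅) :: (∅, {x↦clo(λx. (x x), {loop↦5}), loop↦5}, ∅) :: (∅, {loop↦5}, ∅) :: (∅, ∅, ∅)]⟩
[19] ⟨S=[clo(λx. (x x), {loop↦5}) :: clo(λx. (x x), {loop↦5})]; E={x↦clo(λx. (x x), {loop↦5}), loop↦5}; C=[AP]; D=[(∅, {x↦clo(λx. (x x), {loop↦5}), loop↦5}, ∅) :: (∅, {x↦clo(λx. (x x), {loop↦5}), loop↦5}, ∅) :: (∅, {loop↦5}, ∅) :: (∅, ∅, ∅)]⟩
→ 19 transitions taken and the configuration is still not final: no result within 19 steps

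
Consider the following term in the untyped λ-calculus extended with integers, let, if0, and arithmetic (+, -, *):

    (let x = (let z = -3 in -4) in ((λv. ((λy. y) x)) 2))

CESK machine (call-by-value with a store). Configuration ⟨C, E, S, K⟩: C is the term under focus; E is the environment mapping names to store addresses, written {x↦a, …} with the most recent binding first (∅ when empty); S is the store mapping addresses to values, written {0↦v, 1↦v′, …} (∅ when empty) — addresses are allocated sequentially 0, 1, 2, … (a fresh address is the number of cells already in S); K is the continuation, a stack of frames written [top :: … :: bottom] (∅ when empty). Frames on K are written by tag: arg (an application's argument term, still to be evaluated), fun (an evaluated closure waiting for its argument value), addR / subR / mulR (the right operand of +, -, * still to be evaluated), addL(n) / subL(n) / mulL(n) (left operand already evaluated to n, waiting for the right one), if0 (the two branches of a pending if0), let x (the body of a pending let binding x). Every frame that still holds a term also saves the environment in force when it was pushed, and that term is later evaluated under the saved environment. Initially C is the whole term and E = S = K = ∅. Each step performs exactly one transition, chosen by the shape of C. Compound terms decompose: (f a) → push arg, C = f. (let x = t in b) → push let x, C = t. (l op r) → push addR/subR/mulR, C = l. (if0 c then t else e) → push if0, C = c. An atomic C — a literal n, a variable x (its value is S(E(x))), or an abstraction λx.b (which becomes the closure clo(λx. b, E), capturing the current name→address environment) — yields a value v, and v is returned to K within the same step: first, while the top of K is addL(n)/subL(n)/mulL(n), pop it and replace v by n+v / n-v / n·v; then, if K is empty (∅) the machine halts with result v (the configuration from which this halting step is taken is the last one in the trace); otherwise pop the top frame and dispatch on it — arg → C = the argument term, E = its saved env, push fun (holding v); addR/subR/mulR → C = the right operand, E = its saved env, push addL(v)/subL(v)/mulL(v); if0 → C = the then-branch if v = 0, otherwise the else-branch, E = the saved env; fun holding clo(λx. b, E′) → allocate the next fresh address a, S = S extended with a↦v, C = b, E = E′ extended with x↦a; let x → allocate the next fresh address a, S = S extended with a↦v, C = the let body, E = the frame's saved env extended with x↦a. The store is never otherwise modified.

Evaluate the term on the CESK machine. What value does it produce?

Answer: -4

Machine steps:
0. [C=(let x = (let z = -3 in -4) in ((λv. ((λy. y) x)) 2)) | E=∅ | S=∅ | K=∅]
1. [C=(let z = -3 in -4) | E=∅ | S=∅ | K=[let x]]
2. [C=-3 | E=∅ | S=∅ | K=[let z :: let x]]
3. [C=-4 | E={z↦0} | S={0↦-3} | K=[let x]]
4. [C=((λv. ((λy. y) x)) 2) | E={x↦1} | S={0↦-3, 1↦-4} | K=∅]
5. [C=(λv. ((λy. y) x)) | E={x↦1} | S={0↦-3, 1↦-4} | K=[arg]]
6. [C=2 | E={x↦1} | S={0↦-3, 1↦-4} | K=[fun]]
7. [C=((λy. y) x) | E={v↦2, x↦1} | S={0↦-3, 1↦-4, 2↦2} | K=∅]
8. [C=(λy. y) | E={v↦2, x↦1} | S={0↦-3, 1↦-4, 2↦2} | K=[arg]]
9. [C=x | E={v↦2, x↦1} | S={0↦-3, 1↦-4, 2↦2} | K=[fun]]
10. [C=y | E={y↦3, v↦2, x↦1} | S={0↦-3, 1↦-4, 2↦2, 3↦-4} | K=∅]
→ final value -4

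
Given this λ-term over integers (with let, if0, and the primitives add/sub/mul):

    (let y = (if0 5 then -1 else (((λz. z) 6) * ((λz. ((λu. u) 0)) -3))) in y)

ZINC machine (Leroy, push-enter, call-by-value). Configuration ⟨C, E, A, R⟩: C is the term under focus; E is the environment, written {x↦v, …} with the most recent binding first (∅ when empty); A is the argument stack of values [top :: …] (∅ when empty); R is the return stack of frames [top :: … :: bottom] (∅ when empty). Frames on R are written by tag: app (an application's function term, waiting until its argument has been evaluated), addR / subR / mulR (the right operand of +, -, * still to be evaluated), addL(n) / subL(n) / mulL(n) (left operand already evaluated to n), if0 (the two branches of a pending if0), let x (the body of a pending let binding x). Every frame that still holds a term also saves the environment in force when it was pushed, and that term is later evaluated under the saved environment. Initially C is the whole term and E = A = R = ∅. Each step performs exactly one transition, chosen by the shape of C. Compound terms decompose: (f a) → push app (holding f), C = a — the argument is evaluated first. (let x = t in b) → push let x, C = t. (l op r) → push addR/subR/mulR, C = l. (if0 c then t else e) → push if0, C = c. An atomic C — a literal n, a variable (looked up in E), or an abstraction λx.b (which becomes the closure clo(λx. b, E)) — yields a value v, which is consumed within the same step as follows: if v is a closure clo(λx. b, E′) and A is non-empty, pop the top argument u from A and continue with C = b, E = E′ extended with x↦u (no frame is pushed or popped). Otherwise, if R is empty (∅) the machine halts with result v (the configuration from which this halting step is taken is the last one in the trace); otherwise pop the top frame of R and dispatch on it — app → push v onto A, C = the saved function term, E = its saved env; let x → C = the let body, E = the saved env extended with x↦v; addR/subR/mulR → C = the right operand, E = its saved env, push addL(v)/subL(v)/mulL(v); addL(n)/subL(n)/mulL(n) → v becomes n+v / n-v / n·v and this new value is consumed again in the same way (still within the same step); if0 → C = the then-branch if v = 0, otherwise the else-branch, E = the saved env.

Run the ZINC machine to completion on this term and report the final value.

Answer: 0

Machine steps:
step 0: <C=(let y = (if0 5 then -1 else (((λz. z) 6) * ((λz. ((λu. u) 0)) -3))) in y), E=∅, A=∅, R=∅>
step 1: <C=(if0 5 then -1 else (((λz. z) 6) * ((λz. ((λu. u) 0)) -3))), E=∅, A=∅, R=[let y]>
step 2: <C=5, E=∅, A=∅, R=[if0 :: let y]>
step 3: <C=(((λz. z) 6) * ((λz. ((λu. u) 0)) -3)), E=∅, A=∅, R=[let y]>
step 4: <C=((λz. z) 6), E=∅, A=∅, R=[mulR :: let y]>
step 5: <C=6, E=∅, A=∅, R=[app :: mulR :: let y]>
step 6: <C=(λz. z), E=∅, A=[6], R=[mulR :: let y]>
step 7: <C=z, E={z↦6}, A=∅, R=[mulR :: let y]>
step 8: <C=((λz. ((λu. u) 0)) -3), E=∅, A=∅, R=[mulL(6) :: let y]>
step 9: <C=-3, E=∅, A=∅, R=[app :: mulL(6) :: let y]>
step 10: <C=(λz. ((λu. u) 0)), E=∅, A=[-3], R=[mulL(6) :: let y]>
step 11: <C=((λu. u) 0), E={z↦-3}, A=∅, R=[mulL(6) :: let y]>
step 12: <C=0, E={z↦-3}, A=∅, R=[app :: mulL(6) :: let y]>
step 13: <C=(λu. u), E={z↦-3}, A=[0], R=[mulL(6) :: let y]>
step 14: <C=u, E={u↦0, z↦-3}, A=∅, R=[mulL(6) :: let y]>
step 15: <C=y, E={y↦0}, A=∅, R=∅>
→ final value 0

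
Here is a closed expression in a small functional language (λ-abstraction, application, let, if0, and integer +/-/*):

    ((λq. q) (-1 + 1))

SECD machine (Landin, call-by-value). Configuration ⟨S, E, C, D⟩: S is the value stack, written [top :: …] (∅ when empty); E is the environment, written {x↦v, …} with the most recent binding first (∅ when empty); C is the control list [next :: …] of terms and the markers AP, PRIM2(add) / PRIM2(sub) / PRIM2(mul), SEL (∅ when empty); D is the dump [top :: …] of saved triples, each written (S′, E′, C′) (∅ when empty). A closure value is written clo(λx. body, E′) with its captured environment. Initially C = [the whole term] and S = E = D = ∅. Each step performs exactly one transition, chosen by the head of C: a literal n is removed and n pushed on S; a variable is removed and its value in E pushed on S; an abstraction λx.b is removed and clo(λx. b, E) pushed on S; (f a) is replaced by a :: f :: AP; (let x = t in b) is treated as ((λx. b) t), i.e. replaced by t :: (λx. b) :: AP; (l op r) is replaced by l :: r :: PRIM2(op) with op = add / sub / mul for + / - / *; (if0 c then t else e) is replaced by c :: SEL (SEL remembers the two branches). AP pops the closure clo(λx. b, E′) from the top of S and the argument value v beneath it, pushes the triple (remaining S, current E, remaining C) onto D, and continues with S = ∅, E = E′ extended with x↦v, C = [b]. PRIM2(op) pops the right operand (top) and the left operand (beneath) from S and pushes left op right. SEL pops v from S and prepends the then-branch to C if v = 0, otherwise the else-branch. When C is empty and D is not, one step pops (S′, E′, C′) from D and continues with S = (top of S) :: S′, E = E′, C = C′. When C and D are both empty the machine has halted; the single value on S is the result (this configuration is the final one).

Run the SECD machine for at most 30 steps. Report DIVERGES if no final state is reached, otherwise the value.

t=0: ⟨S=∅; E=∅; C=[((λq. q) (-1 + 1))]; D=∅⟩
t=1: ⟨S=∅; E=∅; C=[(-1 + 1) :: (λq. q) :: AP]; D=∅⟩
t=2: ⟨S=∅; E=∅; C=[-1 :: 1 :: PRIM2(add) :: (λq. q) :: AP]; D=∅⟩
t=3: ⟨S=[-1]; E=∅; C=[1 :: PRIM2(add) :: (λq. q) :: AP]; D=∅⟩
t=4: ⟨S=[1 :: -1]; E=∅; C=[PRIM2(add) :: (λq. q) :: AP]; D=∅⟩
t=5: ⟨S=[0]; E=∅; C=[(λq. q) :: AP]; D=∅⟩
t=6: ⟨S=[clo(λq. q, ∅) :: 0]; E=∅; C=[AP]; D=∅⟩
t=7: ⟨S=∅; E={q↦0}; C=[q]; D=[(∅, ∅, ∅)]⟩
t=8: ⟨S=[0]; E={q↦0}; C=∅; D=[(∅, ∅, ∅)]⟩
t=9: ⟨S=[0]; E=∅; C=∅; D=∅⟩
→ final value 0

Answer: 0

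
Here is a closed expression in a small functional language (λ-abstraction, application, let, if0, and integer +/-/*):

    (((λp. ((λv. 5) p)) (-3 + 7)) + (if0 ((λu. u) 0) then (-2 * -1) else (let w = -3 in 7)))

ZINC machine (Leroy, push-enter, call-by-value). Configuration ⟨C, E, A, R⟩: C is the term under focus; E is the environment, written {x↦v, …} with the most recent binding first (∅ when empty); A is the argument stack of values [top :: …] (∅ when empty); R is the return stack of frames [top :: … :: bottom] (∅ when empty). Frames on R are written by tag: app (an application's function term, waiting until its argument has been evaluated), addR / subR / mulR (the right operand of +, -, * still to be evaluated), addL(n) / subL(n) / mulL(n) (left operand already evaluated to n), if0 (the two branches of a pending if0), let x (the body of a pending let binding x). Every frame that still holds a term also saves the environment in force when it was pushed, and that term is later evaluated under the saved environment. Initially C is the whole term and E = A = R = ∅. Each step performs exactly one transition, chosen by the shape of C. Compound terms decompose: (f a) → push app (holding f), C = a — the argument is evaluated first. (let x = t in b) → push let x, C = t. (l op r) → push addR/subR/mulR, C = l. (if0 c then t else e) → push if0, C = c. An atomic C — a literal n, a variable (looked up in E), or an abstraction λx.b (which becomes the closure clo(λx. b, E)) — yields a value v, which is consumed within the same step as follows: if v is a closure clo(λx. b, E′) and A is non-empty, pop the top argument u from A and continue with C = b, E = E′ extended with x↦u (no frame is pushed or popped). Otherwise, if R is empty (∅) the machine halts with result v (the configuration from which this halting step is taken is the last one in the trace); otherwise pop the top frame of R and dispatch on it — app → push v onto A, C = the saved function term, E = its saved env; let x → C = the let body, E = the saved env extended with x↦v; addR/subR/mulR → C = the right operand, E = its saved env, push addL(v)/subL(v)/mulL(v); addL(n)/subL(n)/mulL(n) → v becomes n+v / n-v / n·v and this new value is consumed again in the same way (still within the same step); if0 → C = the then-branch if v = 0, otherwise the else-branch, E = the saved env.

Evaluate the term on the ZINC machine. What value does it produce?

t=0: [C=(((λp. ((λv. 5) p)) (-3 + 7)) + (if0 ((λu. u) 0) then (-2 * -1) else (let w = -3 in 7))) | E=∅ | A=∅ | R=∅]
t=1: [C=((λp. ((λv. 5) p)) (-3 + 7)) | E=∅ | A=∅ | R=[addR]]
t=2: [C=(-3 + 7) | E=∅ | A=∅ | R=[app :: addR]]
t=3: [C=-3 | E=∅ | A=∅ | R=[addR :: app :: addR]]
t=4: [C=7 | E=∅ | A=∅ | R=[addL(-3) :: app :: addR]]
t=5: [C=(λp. ((λv. 5) p)) | E=∅ | A=[4] | R=[addR]]
t=6: [C=((λv. 5) p) | E={p↦4} | A=∅ | R=[addR]]
t=7: [C=p | E={p↦4} | A=∅ | R=[app :: addR]]
t=8: [C=(λv. 5) | E={p↦4} | A=[4] | R=[addR]]
t=9: [C=5 | E={v↦4, p↦4} | A=∅ | R=[addR]]
t=10: [C=(if0 ((λu. u) 0) then (-2 * -1) else (let w = -3 in 7)) | E=∅ | A=∅ | R=[addL(5)]]
t=11: [C=((λu. u) 0) | E=∅ | A=∅ | R=[if0 :: addL(5)]]
t=12: [C=0 | E=∅ | A=∅ | R=[app :: if0 :: addL(5)]]
t=13: [C=(λu. u) | E=∅ | A=[0] | R=[if0 :: addL(5)]]
t=14: [C=u | E={u↦0} | A=∅ | R=[if0 :: addL(5)]]
t=15: [C=(-2 * -1) | E=∅ | A=∅ | R=[addL(5)]]
t=16: [C=-2 | E=∅ | A=∅ | R=[mulR :: addL(5)]]
t=17: [C=-1 | E=∅ | A=∅ | R=[mulL(-2) :: addL(5)]]
→ final value 7

Answer: 7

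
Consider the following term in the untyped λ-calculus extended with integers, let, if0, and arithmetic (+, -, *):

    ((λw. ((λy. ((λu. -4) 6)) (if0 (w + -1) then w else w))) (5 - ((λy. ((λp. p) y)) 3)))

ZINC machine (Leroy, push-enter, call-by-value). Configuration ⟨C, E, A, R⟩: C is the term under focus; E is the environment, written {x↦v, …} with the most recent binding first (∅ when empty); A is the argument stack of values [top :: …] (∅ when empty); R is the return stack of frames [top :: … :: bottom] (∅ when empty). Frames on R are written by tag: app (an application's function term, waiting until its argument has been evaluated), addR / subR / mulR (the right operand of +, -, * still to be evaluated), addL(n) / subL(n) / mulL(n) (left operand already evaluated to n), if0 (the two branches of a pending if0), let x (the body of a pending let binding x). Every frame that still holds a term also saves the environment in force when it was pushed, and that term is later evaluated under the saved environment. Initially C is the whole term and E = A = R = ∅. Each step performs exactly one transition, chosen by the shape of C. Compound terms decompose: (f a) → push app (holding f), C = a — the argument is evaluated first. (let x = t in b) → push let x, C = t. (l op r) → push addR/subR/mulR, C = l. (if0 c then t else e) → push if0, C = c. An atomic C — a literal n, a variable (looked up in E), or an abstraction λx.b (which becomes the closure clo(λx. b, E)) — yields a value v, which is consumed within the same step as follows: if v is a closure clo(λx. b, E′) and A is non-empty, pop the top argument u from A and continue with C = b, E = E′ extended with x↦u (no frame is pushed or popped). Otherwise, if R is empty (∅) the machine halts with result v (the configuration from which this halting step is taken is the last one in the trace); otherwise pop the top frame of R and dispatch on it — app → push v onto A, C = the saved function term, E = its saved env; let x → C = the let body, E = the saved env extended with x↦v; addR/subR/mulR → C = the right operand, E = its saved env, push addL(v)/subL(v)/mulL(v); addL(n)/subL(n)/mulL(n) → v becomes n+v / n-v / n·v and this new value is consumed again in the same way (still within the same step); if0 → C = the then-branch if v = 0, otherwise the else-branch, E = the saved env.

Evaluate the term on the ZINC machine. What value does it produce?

0. ⟨C=((λw. ((λy. ((λu. -4) 6)) (if0 (w + -1) then w else w))) (5 - ((λy. ((λp. p) y)) 3))); E=∅; A=∅; R=∅⟩
1. ⟨C=(5 - ((λy. ((λp. p) y)) 3)); E=∅; A=∅; R=[app]⟩
2. ⟨C=5; E=∅; A=∅; R=[subR :: app]⟩
3. ⟨C=((λy. ((λp. p) y)) 3); E=∅; A=∅; R=[subL(5) :: app]⟩
4. ⟨C=3; E=∅; A=∅; R=[app :: subL(5) :: app]⟩
5. ⟨C=(λy. ((λp. p) y)); E=∅; A=[3]; R=[subL(5) :: app]⟩
6. ⟨C=((λp. p) y); E={y↦3}; A=∅; R=[subL(5) :: app]⟩
7. ⟨C=y; E={y↦3}; A=∅; R=[app :: subL(5) :: app]⟩
8. ⟨C=(λp. p); E={y↦3}; A=[3]; R=[subL(5) :: app]⟩
9. ⟨C=p; E={p↦3, y↦3}; A=∅; R=[subL(5) :: app]⟩
10. ⟨C=(λw. ((λy. ((λu. -4) 6)) (if0 (w + -1) then w else w))); E=∅; A=[2]; R=∅⟩
11. ⟨C=((λy. ((λu. -4) 6)) (if0 (w + -1) then w else w)); E={w↦2}; A=∅; R=∅⟩
12. ⟨C=(if0 (w + -1) then w else w); E={w↦2}; A=∅; R=[app]⟩
13. ⟨C=(w + -1); E={w↦2}; A=∅; R=[if0 :: app]⟩
14. ⟨C=w; E={w↦2}; A=∅; R=[addR :: if0 :: app]⟩
15. ⟨C=-1; E={w↦2}; A=∅; R=[addL(2) :: if0 :: app]⟩
16. ⟨C=w; E={w↦2}; A=∅; R=[app]⟩
17. ⟨C=(λy. ((λu. -4) 6)); E={w↦2}; A=[2]; R=∅⟩
18. ⟨C=((λu. -4) 6); E={y↦2, w↦2}; A=∅; R=∅⟩
19. ⟨C=6; E={y↦2, w↦2}; A=∅; R=[app]⟩
20. ⟨C=(λu. -4); E={y↦2, w↦2}; A=[6]; R=∅⟩
21. ⟨C=-4; E={u↦6, y↦2, w↦2}; A=∅; R=∅⟩
→ final value -4

Answer: -4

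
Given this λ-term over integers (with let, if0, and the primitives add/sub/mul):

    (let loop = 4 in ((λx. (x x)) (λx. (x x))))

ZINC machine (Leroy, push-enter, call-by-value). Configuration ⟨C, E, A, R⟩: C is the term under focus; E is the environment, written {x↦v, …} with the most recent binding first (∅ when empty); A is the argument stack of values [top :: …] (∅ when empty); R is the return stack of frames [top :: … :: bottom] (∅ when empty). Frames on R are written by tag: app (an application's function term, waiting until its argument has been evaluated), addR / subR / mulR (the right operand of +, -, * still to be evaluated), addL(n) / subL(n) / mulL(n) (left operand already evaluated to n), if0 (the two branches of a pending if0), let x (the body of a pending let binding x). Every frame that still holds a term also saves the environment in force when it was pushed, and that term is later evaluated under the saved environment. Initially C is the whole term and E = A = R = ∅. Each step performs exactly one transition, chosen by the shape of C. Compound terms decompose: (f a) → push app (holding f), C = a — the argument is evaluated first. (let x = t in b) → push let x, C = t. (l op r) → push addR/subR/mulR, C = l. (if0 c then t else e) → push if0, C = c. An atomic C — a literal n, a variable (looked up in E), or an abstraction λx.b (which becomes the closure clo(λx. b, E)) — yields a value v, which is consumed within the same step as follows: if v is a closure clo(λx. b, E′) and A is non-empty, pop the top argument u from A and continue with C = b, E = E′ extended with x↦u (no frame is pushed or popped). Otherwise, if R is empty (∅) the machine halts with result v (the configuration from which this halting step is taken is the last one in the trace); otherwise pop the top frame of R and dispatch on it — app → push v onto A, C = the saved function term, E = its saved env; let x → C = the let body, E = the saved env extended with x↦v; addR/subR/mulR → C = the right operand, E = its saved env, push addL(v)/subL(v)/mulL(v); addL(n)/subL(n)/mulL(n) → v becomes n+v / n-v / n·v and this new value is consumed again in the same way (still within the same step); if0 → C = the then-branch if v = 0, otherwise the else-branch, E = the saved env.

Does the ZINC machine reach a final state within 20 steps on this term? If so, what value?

t=0: ⟨C=(let loop = 4 in ((λx. (x x)) (λx. (x x)))); E=∅; A=∅; R=∅⟩
t=1: ⟨C=4; E=∅; A=∅; R=[let loop]⟩
t=2: ⟨C=((λx. (x x)) (λx. (x x))); E={loop↦4}; A=∅; R=∅⟩
t=3: ⟨C=(λx. (x x)); E={loop↦4}; A=∅; R=[app]⟩
t=4: ⟨C=(λx. (x x)); E={loop↦4}; A=[clo(λx. (x x), {loop↦4})]; R=∅⟩
t=5: ⟨C=(x x); E={x↦clo(λx. (x x), {loop↦4}), loop↦4}; A=∅; R=∅⟩
t=6: ⟨C=x; E={x↦clo(λx. (x x), {loop↦4}), loop↦4}; A=∅; R=[app]⟩
t=7: ⟨C=x; E={x↦clo(λx. (x x), {loop↦4}), loop↦4}; A=[clo(λx. (x x), {loop↦4})]; R=∅⟩
… configuration repeats with period 3 (steps 5–7 recur indefinitely) …

Answer: DIVERGES (no final state within 20 steps)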